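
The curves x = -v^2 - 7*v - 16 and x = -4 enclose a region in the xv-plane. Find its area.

1/6

Both boundary curves give x as a function of v, so integrate with respect to v. Setting them equal: -v^2 - 7*v - 12 = 0, i.e. -(v + 3)*(v + 4) = 0, so they meet at v = -4, -3.
For v in [-4, -3], x = -v^2 - 7*v - 16 is on the right; area = ∫[-4,-3] (-v^2 - 7*v - 12) dv = 1/6.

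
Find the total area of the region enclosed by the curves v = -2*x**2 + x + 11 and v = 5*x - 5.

Set the curves equal: -2*x**2 + x + 11 = 5*x - 5, so -2*x**2 - 4*x + 16 = 0, which factors as -2*(x - 2)*(x + 4) = 0. The curves meet at x = -4, 2.
On [-4, 2], v = -2*x**2 + x + 11 is on top; that piece has area ∫[-4,2] (-2*x**2 - 4*x + 16) dx = 72.

72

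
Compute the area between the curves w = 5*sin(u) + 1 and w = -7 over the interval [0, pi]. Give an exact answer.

On [0, pi], (5*sin(u) + 1) - (-7) = 5*sin(u) + 8 is ≥ 0 throughout, so the area is a single integral of |5*sin(u) + 8|.
∫[0,pi] (5*sin(u) + 8) du = 10 + 8*pi.

10 + 8*pi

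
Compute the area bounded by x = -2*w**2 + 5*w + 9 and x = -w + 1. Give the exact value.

Both boundary curves give x as a function of w, so integrate with respect to w. Setting them equal: -2*w**2 + 6*w + 8 = 0, i.e. -2*(w - 4)*(w + 1) = 0, so they meet at w = -1, 4.
For w in [-1, 4], x = -2*w**2 + 5*w + 9 is on the right; area = ∫[-1,4] (-2*w**2 + 6*w + 8) dw = 125/3.

125/3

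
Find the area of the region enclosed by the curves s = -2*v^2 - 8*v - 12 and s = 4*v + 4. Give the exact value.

Both boundary curves give s as a function of v, so integrate with respect to v. Setting them equal: -2*v^2 - 12*v - 16 = 0, i.e. -2*(v + 2)*(v + 4) = 0, so they meet at v = -4, -2.
For v in [-4, -2], s = -2*v^2 - 8*v - 12 is on the right; area = ∫[-4,-2] (-2*v^2 - 12*v - 16) dv = 8/3.

8/3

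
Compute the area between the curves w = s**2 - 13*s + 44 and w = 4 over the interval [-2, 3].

On [-2, 3], (s**2 - 13*s + 44) - (4) = s**2 - 13*s + 40 is ≥ 0 throughout, so the area is a single integral of |s**2 - 13*s + 40|.
∫[-2,3] (s**2 - 13*s + 40) ds = 1075/6.

1075/6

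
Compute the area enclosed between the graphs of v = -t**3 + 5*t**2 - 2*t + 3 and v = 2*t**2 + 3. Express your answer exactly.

1/2

Set the curves equal: -t**3 + 5*t**2 - 2*t + 3 = 2*t**2 + 3, so -t**3 + 3*t**2 - 2*t = 0, which factors as -t*(t - 2)*(t - 1) = 0. The curves meet at t = 0, 1, 2.
On [0, 1], v = 2*t**2 + 3 is on top; that piece has area ∫[0,1] (-(-t**3 + 3*t**2 - 2*t)) dt = 1/4.
On [1, 2], v = -t**3 + 5*t**2 - 2*t + 3 is on top; that piece has area ∫[1,2] (-t**3 + 3*t**2 - 2*t) dt = 1/4.
Total enclosed area = 1/4 + 1/4 = 1/2.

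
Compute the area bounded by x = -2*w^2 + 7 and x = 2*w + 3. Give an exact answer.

Both boundary curves give x as a function of w, so integrate with respect to w. Setting them equal: -2*w^2 - 2*w + 4 = 0, i.e. -2*(w - 1)*(w + 2) = 0, so they meet at w = -2, 1.
For w in [-2, 1], x = -2*w^2 + 7 is on the right; area = ∫[-2,1] (-2*w^2 - 2*w + 4) dw = 9.

9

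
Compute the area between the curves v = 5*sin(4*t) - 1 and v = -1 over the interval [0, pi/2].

5

The difference (5*sin(4*t) - 1) - (-1) = 5*sin(4*t) changes sign at t = pi/4 inside [0, pi/2], so split the integral there.
∫[0,pi/4] (5*sin(4*t)) dt = 5/2.
∫[pi/4,pi/2] (5*sin(4*t)) dt = -5/2; the area of that piece is 5/2.
Total area = 5/2 + 5/2 = 5.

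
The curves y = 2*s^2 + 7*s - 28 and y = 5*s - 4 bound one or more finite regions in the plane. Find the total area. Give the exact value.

Set the curves equal: 2*s^2 + 7*s - 28 = 5*s - 4, so 2*s^2 + 2*s - 24 = 0, which factors as 2*(s - 3)*(s + 4) = 0. The curves meet at s = -4, 3.
On [-4, 3], y = 5*s - 4 is on top; that piece has area ∫[-4,3] (-(2*s^2 + 2*s - 24)) ds = 343/3.

343/3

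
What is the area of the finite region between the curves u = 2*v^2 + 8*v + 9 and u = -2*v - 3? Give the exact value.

Both boundary curves give u as a function of v, so integrate with respect to v. Setting them equal: 2*v^2 + 10*v + 12 = 0, i.e. 2*(v + 2)*(v + 3) = 0, so they meet at v = -3, -2.
For v in [-3, -2], u = 2*v^2 + 8*v + 9 is on the left; area = ∫[-3,-2] (-(2*v^2 + 10*v + 12)) dv = 1/3.

1/3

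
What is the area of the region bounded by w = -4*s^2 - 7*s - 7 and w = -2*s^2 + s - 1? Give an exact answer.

8/3

Set the curves equal: -4*s^2 - 7*s - 7 = -2*s^2 + s - 1, so -2*s^2 - 8*s - 6 = 0, which factors as -2*(s + 1)*(s + 3) = 0. The curves meet at s = -3, -1.
On [-3, -1], w = -4*s^2 - 7*s - 7 is on top; that piece has area ∫[-3,-1] (-2*s^2 - 8*s - 6) ds = 8/3.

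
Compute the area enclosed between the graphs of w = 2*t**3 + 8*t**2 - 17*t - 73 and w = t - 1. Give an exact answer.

Set the curves equal: 2*t**3 + 8*t**2 - 17*t - 73 = t - 1, so 2*t**3 + 8*t**2 - 18*t - 72 = 0, which factors as 2*(t - 3)*(t + 3)*(t + 4) = 0. The curves meet at t = -4, -3, 3.
On [-4, -3], w = 2*t**3 + 8*t**2 - 17*t - 73 is on top; that piece has area ∫[-4,-3] (2*t**3 + 8*t**2 - 18*t - 72) dt = 13/6.
On [-3, 3], w = t - 1 is on top; that piece has area ∫[-3,3] (-(2*t**3 + 8*t**2 - 18*t - 72)) dt = 288.
Total enclosed area = 13/6 + 288 = 1741/6.

1741/6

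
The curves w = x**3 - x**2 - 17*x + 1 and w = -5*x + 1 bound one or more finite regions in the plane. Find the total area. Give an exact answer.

937/12

Set the curves equal: x**3 - x**2 - 17*x + 1 = -5*x + 1, so x**3 - x**2 - 12*x = 0, which factors as x*(x - 4)*(x + 3) = 0. The curves meet at x = -3, 0, 4.
On [-3, 0], w = x**3 - x**2 - 17*x + 1 is on top; that piece has area ∫[-3,0] (x**3 - x**2 - 12*x) dx = 99/4.
On [0, 4], w = -5*x + 1 is on top; that piece has area ∫[0,4] (-(x**3 - x**2 - 12*x)) dx = 160/3.
Total enclosed area = 99/4 + 160/3 = 937/12.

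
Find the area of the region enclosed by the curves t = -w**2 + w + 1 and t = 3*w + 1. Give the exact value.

Both boundary curves give t as a function of w, so integrate with respect to w. Setting them equal: -w**2 - 2*w = 0, i.e. -w*(w + 2) = 0, so they meet at w = -2, 0.
For w in [-2, 0], t = -w**2 + w + 1 is on the right; area = ∫[-2,0] (-w**2 - 2*w) dw = 4/3.

4/3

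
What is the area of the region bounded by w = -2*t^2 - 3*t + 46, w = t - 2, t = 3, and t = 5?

20

The difference (-2*t^2 - 3*t + 46) - (t - 2) = -2*t^2 - 4*t + 48 changes sign at t = 4 inside [3, 5], so split the integral there.
∫[3,4] (-2*t^2 - 4*t + 48) dt = 28/3.
∫[4,5] (-2*t^2 - 4*t + 48) dt = -32/3; the area of that piece is 32/3.
Total area = 28/3 + 32/3 = 20.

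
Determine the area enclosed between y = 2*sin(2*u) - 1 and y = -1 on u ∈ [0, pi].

4

The difference (2*sin(2*u) - 1) - (-1) = 2*sin(2*u) changes sign at u = pi/2 inside [0, pi], so split the integral there.
∫[0,pi/2] (2*sin(2*u)) du = 2.
∫[pi/2,pi] (2*sin(2*u)) du = -2; the area of that piece is 2.
Total area = 2 + 2 = 4.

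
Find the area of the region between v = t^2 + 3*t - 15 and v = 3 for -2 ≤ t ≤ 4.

227/3

The difference (t^2 + 3*t - 15) - (3) = t^2 + 3*t - 18 changes sign at t = 3 inside [-2, 4], so split the integral there.
∫[-2,3] (t^2 + 3*t - 18) dt = -425/6; the area of that piece is 425/6.
∫[3,4] (t^2 + 3*t - 18) dt = 29/6.
Total area = 425/6 + 29/6 = 227/3.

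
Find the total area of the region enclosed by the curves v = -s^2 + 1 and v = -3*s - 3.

125/6

Set the curves equal: -s^2 + 1 = -3*s - 3, so -s^2 + 3*s + 4 = 0, which factors as -(s - 4)*(s + 1) = 0. The curves meet at s = -1, 4.
On [-1, 4], v = -s^2 + 1 is on top; that piece has area ∫[-1,4] (-s^2 + 3*s + 4) ds = 125/6.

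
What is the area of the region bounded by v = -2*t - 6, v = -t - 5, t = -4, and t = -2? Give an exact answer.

4

On [-4, -2], (-2*t - 6) - (-t - 5) = -t - 1 is ≥ 0 throughout, so the area is a single integral of |-t - 1|.
∫[-4,-2] (-t - 1) dt = 4.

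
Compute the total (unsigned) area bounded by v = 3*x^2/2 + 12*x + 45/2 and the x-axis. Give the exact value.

The curve meets the x-axis where 3*x^2/2 + 12*x + 45/2 = 0, i.e. 3*(x + 3)*(x + 5)/2 = 0, at x = -5, -3.
On [-5, -3] the curve lies below the axis; ∫[-5,-3] (3*x^2/2 + 12*x + 45/2) dx = -2, giving area 2.

2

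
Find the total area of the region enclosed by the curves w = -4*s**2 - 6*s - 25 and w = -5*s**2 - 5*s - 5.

243/2

Set the curves equal: -4*s**2 - 6*s - 25 = -5*s**2 - 5*s - 5, so s**2 - s - 20 = 0, which factors as (s - 5)*(s + 4) = 0. The curves meet at s = -4, 5.
On [-4, 5], w = -5*s**2 - 5*s - 5 is on top; that piece has area ∫[-4,5] (-(s**2 - s - 20)) ds = 243/2.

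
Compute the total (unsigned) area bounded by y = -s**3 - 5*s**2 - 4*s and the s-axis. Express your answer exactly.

71/6

The curve meets the s-axis where -s**3 - 5*s**2 - 4*s = 0, i.e. -s*(s + 1)*(s + 4) = 0, at s = -4, -1, 0.
On [-4, -1] the curve lies below the axis; ∫[-4,-1] (-s**3 - 5*s**2 - 4*s) ds = -45/4, giving area 45/4.
On [-1, 0] the curve lies above the axis; ∫[-1,0] (-s**3 - 5*s**2 - 4*s) ds = 7/12, giving area 7/12.
Total area = 45/4 + 7/12 = 71/6.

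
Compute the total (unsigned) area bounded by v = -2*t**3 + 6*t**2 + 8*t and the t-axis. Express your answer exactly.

131/2

The curve meets the t-axis where -2*t**3 + 6*t**2 + 8*t = 0, i.e. -2*t*(t - 4)*(t + 1) = 0, at t = -1, 0, 4.
On [-1, 0] the curve lies below the axis; ∫[-1,0] (-2*t**3 + 6*t**2 + 8*t) dt = -3/2, giving area 3/2.
On [0, 4] the curve lies above the axis; ∫[0,4] (-2*t**3 + 6*t**2 + 8*t) dt = 64, giving area 64.
Total area = 3/2 + 64 = 131/2.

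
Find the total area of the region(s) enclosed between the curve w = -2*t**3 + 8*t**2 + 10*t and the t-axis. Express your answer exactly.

The curve meets the t-axis where -2*t**3 + 8*t**2 + 10*t = 0, i.e. -2*t*(t - 5)*(t + 1) = 0, at t = -1, 0, 5.
On [-1, 0] the curve lies below the axis; ∫[-1,0] (-2*t**3 + 8*t**2 + 10*t) dt = -11/6, giving area 11/6.
On [0, 5] the curve lies above the axis; ∫[0,5] (-2*t**3 + 8*t**2 + 10*t) dt = 875/6, giving area 875/6.
Total area = 11/6 + 875/6 = 443/3.

443/3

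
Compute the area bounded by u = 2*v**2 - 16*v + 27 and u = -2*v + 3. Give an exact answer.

Both boundary curves give u as a function of v, so integrate with respect to v. Setting them equal: 2*v**2 - 14*v + 24 = 0, i.e. 2*(v - 4)*(v - 3) = 0, so they meet at v = 3, 4.
For v in [3, 4], u = 2*v**2 - 16*v + 27 is on the left; area = ∫[3,4] (-(2*v**2 - 14*v + 24)) dv = 1/3.

1/3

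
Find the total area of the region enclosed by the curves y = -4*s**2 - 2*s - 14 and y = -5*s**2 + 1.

256/3

Set the curves equal: -4*s**2 - 2*s - 14 = -5*s**2 + 1, so s**2 - 2*s - 15 = 0, which factors as (s - 5)*(s + 3) = 0. The curves meet at s = -3, 5.
On [-3, 5], y = -5*s**2 + 1 is on top; that piece has area ∫[-3,5] (-(s**2 - 2*s - 15)) ds = 256/3.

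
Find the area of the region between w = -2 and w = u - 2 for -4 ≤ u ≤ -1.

15/2

On [-4, -1], (-2) - (u - 2) = -u is ≥ 0 throughout, so the area is a single integral of |-u|.
∫[-4,-1] (-u) du = 15/2.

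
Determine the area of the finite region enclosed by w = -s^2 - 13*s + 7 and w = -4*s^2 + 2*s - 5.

Set the curves equal: -s^2 - 13*s + 7 = -4*s^2 + 2*s - 5, so 3*s^2 - 15*s + 12 = 0, which factors as 3*(s - 4)*(s - 1) = 0. The curves meet at s = 1, 4.
On [1, 4], w = -4*s^2 + 2*s - 5 is on top; that piece has area ∫[1,4] (-(3*s^2 - 15*s + 12)) ds = 27/2.

27/2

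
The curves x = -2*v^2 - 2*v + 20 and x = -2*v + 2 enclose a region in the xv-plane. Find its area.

Both boundary curves give x as a function of v, so integrate with respect to v. Setting them equal: -2*v^2 + 18 = 0, i.e. -2*(v - 3)*(v + 3) = 0, so they meet at v = -3, 3.
For v in [-3, 3], x = -2*v^2 - 2*v + 20 is on the right; area = ∫[-3,3] (-2*v^2 + 18) dv = 72.

72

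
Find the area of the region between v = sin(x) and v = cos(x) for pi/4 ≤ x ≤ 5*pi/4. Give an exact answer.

2*sqrt(2)

On [pi/4, 5*pi/4], (sin(x)) - (cos(x)) = sin(x) - cos(x) is ≥ 0 throughout, so the area is a single integral of |sin(x) - cos(x)|.
∫[pi/4,5*pi/4] (sin(x) - cos(x)) dx = 2*sqrt(2).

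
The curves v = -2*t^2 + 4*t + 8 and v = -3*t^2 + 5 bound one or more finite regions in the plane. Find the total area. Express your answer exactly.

4/3

Set the curves equal: -2*t^2 + 4*t + 8 = -3*t^2 + 5, so t^2 + 4*t + 3 = 0, which factors as (t + 1)*(t + 3) = 0. The curves meet at t = -3, -1.
On [-3, -1], v = -3*t^2 + 5 is on top; that piece has area ∫[-3,-1] (-(t^2 + 4*t + 3)) dt = 4/3.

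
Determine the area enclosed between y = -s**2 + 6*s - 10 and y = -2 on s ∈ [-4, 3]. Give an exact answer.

326/3

The difference (-s**2 + 6*s - 10) - (-2) = -s**2 + 6*s - 8 changes sign at s = 2 inside [-4, 3], so split the integral there.
∫[-4,2] (-s**2 + 6*s - 8) ds = -108; the area of that piece is 108.
∫[2,3] (-s**2 + 6*s - 8) ds = 2/3.
Total area = 108 + 2/3 = 326/3.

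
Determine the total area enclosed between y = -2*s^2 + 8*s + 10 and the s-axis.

72

The curve meets the s-axis where -2*s^2 + 8*s + 10 = 0, i.e. -2*(s - 5)*(s + 1) = 0, at s = -1, 5.
On [-1, 5] the curve lies above the axis; ∫[-1,5] (-2*s^2 + 8*s + 10) ds = 72, giving area 72.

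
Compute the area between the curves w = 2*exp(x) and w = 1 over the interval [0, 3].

-5 + 2*exp(3)

On [0, 3], (2*exp(x)) - (1) = 2*exp(x) - 1 is ≥ 0 throughout, so the area is a single integral of |2*exp(x) - 1|.
∫[0,3] (2*exp(x) - 1) dx = -5 + 2*exp(3).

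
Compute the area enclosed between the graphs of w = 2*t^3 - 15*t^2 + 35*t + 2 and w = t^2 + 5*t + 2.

253/6

Set the curves equal: 2*t^3 - 15*t^2 + 35*t + 2 = t^2 + 5*t + 2, so 2*t^3 - 16*t^2 + 30*t = 0, which factors as 2*t*(t - 5)*(t - 3) = 0. The curves meet at t = 0, 3, 5.
On [0, 3], w = 2*t^3 - 15*t^2 + 35*t + 2 is on top; that piece has area ∫[0,3] (2*t^3 - 16*t^2 + 30*t) dt = 63/2.
On [3, 5], w = t^2 + 5*t + 2 is on top; that piece has area ∫[3,5] (-(2*t^3 - 16*t^2 + 30*t)) dt = 32/3.
Total enclosed area = 63/2 + 32/3 = 253/6.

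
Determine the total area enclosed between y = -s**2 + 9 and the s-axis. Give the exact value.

36

The curve meets the s-axis where -s**2 + 9 = 0, i.e. -(s - 3)*(s + 3) = 0, at s = -3, 3.
On [-3, 3] the curve lies above the axis; ∫[-3,3] (-s**2 + 9) ds = 36, giving area 36.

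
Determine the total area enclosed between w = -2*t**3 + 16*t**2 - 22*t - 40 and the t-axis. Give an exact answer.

The curve meets the t-axis where -2*t**3 + 16*t**2 - 22*t - 40 = 0, i.e. -2*(t - 5)*(t - 4)*(t + 1) = 0, at t = -1, 4, 5.
On [-1, 4] the curve lies below the axis; ∫[-1,4] (-2*t**3 + 16*t**2 - 22*t - 40) dt = -875/6, giving area 875/6.
On [4, 5] the curve lies above the axis; ∫[4,5] (-2*t**3 + 16*t**2 - 22*t - 40) dt = 11/6, giving area 11/6.
Total area = 875/6 + 11/6 = 443/3.

443/3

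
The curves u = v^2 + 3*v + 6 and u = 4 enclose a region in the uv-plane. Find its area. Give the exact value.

1/6

Both boundary curves give u as a function of v, so integrate with respect to v. Setting them equal: v^2 + 3*v + 2 = 0, i.e. (v + 1)*(v + 2) = 0, so they meet at v = -2, -1.
For v in [-2, -1], u = v^2 + 3*v + 6 is on the left; area = ∫[-2,-1] (-(v^2 + 3*v + 2)) dv = 1/6.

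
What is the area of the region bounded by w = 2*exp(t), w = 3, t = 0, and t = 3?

The difference (2*exp(t)) - (3) = 2*exp(t) - 3 changes sign at t = log(3/2) inside [0, 3], so split the integral there.
∫[0,log(3/2)] (2*exp(t) - 3) dt = log(8/27) + 1; the area of that piece is -1 + log(27/8).
∫[log(3/2),3] (2*exp(t) - 3) dt = -12 - 3*log(2) + 3*log(3) + 2*exp(3).
Total area = (-1 + log(27/8)) + (-12 - 3*log(2) + 3*log(3) + 2*exp(3)) = -13 - 6*log(2) + 6*log(3) + 2*exp(3).

-13 - 6*log(2) + 6*log(3) + 2*exp(3)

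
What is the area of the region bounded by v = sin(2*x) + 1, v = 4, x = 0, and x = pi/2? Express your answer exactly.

On [0, pi/2], (sin(2*x) + 1) - (4) = sin(2*x) - 3 is ≤ 0 throughout, so the area is a single integral of |sin(2*x) - 3|.
∫[0,pi/2] (sin(2*x) - 3) dx = 1 - 3*pi/2; the area of that piece is -1 + 3*pi/2.

-1 + 3*pi/2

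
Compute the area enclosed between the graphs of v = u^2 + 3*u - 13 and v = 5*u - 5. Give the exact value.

Set the curves equal: u^2 + 3*u - 13 = 5*u - 5, so u^2 - 2*u - 8 = 0, which factors as (u - 4)*(u + 2) = 0. The curves meet at u = -2, 4.
On [-2, 4], v = 5*u - 5 is on top; that piece has area ∫[-2,4] (-(u^2 - 2*u - 8)) du = 36.

36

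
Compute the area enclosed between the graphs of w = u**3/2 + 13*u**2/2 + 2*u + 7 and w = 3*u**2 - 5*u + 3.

37/24

Set the curves equal: u**3/2 + 13*u**2/2 + 2*u + 7 = 3*u**2 - 5*u + 3, so u**3/2 + 7*u**2/2 + 7*u + 4 = 0, which factors as (u + 1)*(u + 2)*(u + 4)/2 = 0. The curves meet at u = -4, -2, -1.
On [-4, -2], w = u**3/2 + 13*u**2/2 + 2*u + 7 is on top; that piece has area ∫[-4,-2] (u**3/2 + 7*u**2/2 + 7*u + 4) du = 4/3.
On [-2, -1], w = 3*u**2 - 5*u + 3 is on top; that piece has area ∫[-2,-1] (-(u**3/2 + 7*u**2/2 + 7*u + 4)) du = 5/24.
Total enclosed area = 4/3 + 5/24 = 37/24.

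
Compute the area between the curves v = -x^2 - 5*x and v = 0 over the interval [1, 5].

304/3

On [1, 5], (-x^2 - 5*x) - (0) = -x^2 - 5*x is ≤ 0 throughout, so the area is a single integral of |-x^2 - 5*x|.
∫[1,5] (-x^2 - 5*x) dx = -304/3; the area of that piece is 304/3.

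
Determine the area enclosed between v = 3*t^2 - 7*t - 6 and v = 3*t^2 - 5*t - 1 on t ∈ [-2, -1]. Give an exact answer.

2

On [-2, -1], (3*t^2 - 7*t - 6) - (3*t^2 - 5*t - 1) = -2*t - 5 is ≤ 0 throughout, so the area is a single integral of |-2*t - 5|.
∫[-2,-1] (-2*t - 5) dt = -2; the area of that piece is 2.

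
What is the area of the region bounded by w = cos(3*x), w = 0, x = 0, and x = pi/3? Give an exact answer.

The difference (cos(3*x)) - (0) = cos(3*x) changes sign at x = pi/6 inside [0, pi/3], so split the integral there.
∫[0,pi/6] (cos(3*x)) dx = 1/3.
∫[pi/6,pi/3] (cos(3*x)) dx = -1/3; the area of that piece is 1/3.
Total area = 1/3 + 1/3 = 2/3.

2/3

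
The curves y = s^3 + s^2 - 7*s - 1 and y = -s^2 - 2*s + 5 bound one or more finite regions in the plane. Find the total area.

Set the curves equal: s^3 + s^2 - 7*s - 1 = -s^2 - 2*s + 5, so s^3 + 2*s^2 - 5*s - 6 = 0, which factors as (s - 2)*(s + 1)*(s + 3) = 0. The curves meet at s = -3, -1, 2.
On [-3, -1], y = s^3 + s^2 - 7*s - 1 is on top; that piece has area ∫[-3,-1] (s^3 + 2*s^2 - 5*s - 6) ds = 16/3.
On [-1, 2], y = -s^2 - 2*s + 5 is on top; that piece has area ∫[-1,2] (-(s^3 + 2*s^2 - 5*s - 6)) ds = 63/4.
Total enclosed area = 16/3 + 63/4 = 253/12.

253/12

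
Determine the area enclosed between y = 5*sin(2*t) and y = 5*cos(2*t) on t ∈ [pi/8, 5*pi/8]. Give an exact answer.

On [pi/8, 5*pi/8], (5*sin(2*t)) - (5*cos(2*t)) = 5*sin(2*t) - 5*cos(2*t) is ≥ 0 throughout, so the area is a single integral of |5*sin(2*t) - 5*cos(2*t)|.
∫[pi/8,5*pi/8] (5*sin(2*t) - 5*cos(2*t)) dt = 5*sqrt(2).

5*sqrt(2)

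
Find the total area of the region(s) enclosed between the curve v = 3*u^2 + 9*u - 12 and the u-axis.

125/2

The curve meets the u-axis where 3*u^2 + 9*u - 12 = 0, i.e. 3*(u - 1)*(u + 4) = 0, at u = -4, 1.
On [-4, 1] the curve lies below the axis; ∫[-4,1] (3*u^2 + 9*u - 12) du = -125/2, giving area 125/2.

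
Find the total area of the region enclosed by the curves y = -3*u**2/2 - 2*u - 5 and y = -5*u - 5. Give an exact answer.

2

Set the curves equal: -3*u**2/2 - 2*u - 5 = -5*u - 5, so -3*u**2/2 + 3*u = 0, which factors as -3*u*(u - 2)/2 = 0. The curves meet at u = 0, 2.
On [0, 2], y = -3*u**2/2 - 2*u - 5 is on top; that piece has area ∫[0,2] (-3*u**2/2 + 3*u) du = 2.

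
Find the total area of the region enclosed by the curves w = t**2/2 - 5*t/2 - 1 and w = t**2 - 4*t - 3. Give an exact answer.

Set the curves equal: t**2/2 - 5*t/2 - 1 = t**2 - 4*t - 3, so -t**2/2 + 3*t/2 + 2 = 0, which factors as -(t - 4)*(t + 1)/2 = 0. The curves meet at t = -1, 4.
On [-1, 4], w = t**2/2 - 5*t/2 - 1 is on top; that piece has area ∫[-1,4] (-t**2/2 + 3*t/2 + 2) dt = 125/12.

125/12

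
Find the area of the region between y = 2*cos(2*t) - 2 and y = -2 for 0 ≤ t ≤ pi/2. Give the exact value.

The difference (2*cos(2*t) - 2) - (-2) = 2*cos(2*t) changes sign at t = pi/4 inside [0, pi/2], so split the integral there.
∫[0,pi/4] (2*cos(2*t)) dt = 1.
∫[pi/4,pi/2] (2*cos(2*t)) dt = -1; the area of that piece is 1.
Total area = 1 + 1 = 2.

2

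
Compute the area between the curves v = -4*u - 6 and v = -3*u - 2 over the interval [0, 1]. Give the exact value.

9/2

On [0, 1], (-4*u - 6) - (-3*u - 2) = -u - 4 is ≤ 0 throughout, so the area is a single integral of |-u - 4|.
∫[0,1] (-u - 4) du = -9/2; the area of that piece is 9/2.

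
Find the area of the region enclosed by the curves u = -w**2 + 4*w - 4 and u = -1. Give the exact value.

4/3

Both boundary curves give u as a function of w, so integrate with respect to w. Setting them equal: -w**2 + 4*w - 3 = 0, i.e. -(w - 3)*(w - 1) = 0, so they meet at w = 1, 3.
For w in [1, 3], u = -w**2 + 4*w - 4 is on the right; area = ∫[1,3] (-w**2 + 4*w - 3) dw = 4/3.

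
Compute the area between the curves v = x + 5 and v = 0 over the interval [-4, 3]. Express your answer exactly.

On [-4, 3], (x + 5) - (0) = x + 5 is ≥ 0 throughout, so the area is a single integral of |x + 5|.
∫[-4,3] (x + 5) dx = 63/2.

63/2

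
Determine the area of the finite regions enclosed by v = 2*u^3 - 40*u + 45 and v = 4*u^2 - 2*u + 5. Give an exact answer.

Set the curves equal: 2*u^3 - 40*u + 45 = 4*u^2 - 2*u + 5, so 2*u^3 - 4*u^2 - 38*u + 40 = 0, which factors as 2*(u - 5)*(u - 1)*(u + 4) = 0. The curves meet at u = -4, 1, 5.
On [-4, 1], v = 2*u^3 - 40*u + 45 is on top; that piece has area ∫[-4,1] (2*u^3 - 4*u^2 - 38*u + 40) du = 1625/6.
On [1, 5], v = 4*u^2 - 2*u + 5 is on top; that piece has area ∫[1,5] (-(2*u^3 - 4*u^2 - 38*u + 40)) du = 448/3.
Total enclosed area = 1625/6 + 448/3 = 2521/6.

2521/6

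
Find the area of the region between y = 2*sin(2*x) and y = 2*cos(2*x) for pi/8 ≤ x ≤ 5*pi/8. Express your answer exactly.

On [pi/8, 5*pi/8], (2*sin(2*x)) - (2*cos(2*x)) = 2*sin(2*x) - 2*cos(2*x) is ≥ 0 throughout, so the area is a single integral of |2*sin(2*x) - 2*cos(2*x)|.
∫[pi/8,5*pi/8] (2*sin(2*x) - 2*cos(2*x)) dx = 2*sqrt(2).

2*sqrt(2)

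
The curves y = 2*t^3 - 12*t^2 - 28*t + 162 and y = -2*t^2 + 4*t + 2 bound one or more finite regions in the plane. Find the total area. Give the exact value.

5137/6

Set the curves equal: 2*t^3 - 12*t^2 - 28*t + 162 = -2*t^2 + 4*t + 2, so 2*t^3 - 10*t^2 - 32*t + 160 = 0, which factors as 2*(t - 5)*(t - 4)*(t + 4) = 0. The curves meet at t = -4, 4, 5.
On [-4, 4], y = 2*t^3 - 12*t^2 - 28*t + 162 is on top; that piece has area ∫[-4,4] (2*t^3 - 10*t^2 - 32*t + 160) dt = 2560/3.
On [4, 5], y = -2*t^2 + 4*t + 2 is on top; that piece has area ∫[4,5] (-(2*t^3 - 10*t^2 - 32*t + 160)) dt = 17/6.
Total enclosed area = 2560/3 + 17/6 = 5137/6.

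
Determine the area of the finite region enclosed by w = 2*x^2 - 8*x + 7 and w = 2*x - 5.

1/3

Set the curves equal: 2*x^2 - 8*x + 7 = 2*x - 5, so 2*x^2 - 10*x + 12 = 0, which factors as 2*(x - 3)*(x - 2) = 0. The curves meet at x = 2, 3.
On [2, 3], w = 2*x - 5 is on top; that piece has area ∫[2,3] (-(2*x^2 - 10*x + 12)) dx = 1/3.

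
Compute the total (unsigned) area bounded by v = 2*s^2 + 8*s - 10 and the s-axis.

72

The curve meets the s-axis where 2*s^2 + 8*s - 10 = 0, i.e. 2*(s - 1)*(s + 5) = 0, at s = -5, 1.
On [-5, 1] the curve lies below the axis; ∫[-5,1] (2*s^2 + 8*s - 10) ds = -72, giving area 72.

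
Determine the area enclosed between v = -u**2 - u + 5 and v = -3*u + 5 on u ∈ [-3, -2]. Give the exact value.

On [-3, -2], (-u**2 - u + 5) - (-3*u + 5) = -u**2 + 2*u is ≤ 0 throughout, so the area is a single integral of |-u**2 + 2*u|.
∫[-3,-2] (-u**2 + 2*u) du = -34/3; the area of that piece is 34/3.

34/3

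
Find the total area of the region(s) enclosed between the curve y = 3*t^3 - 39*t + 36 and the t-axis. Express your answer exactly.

The curve meets the t-axis where 3*t^3 - 39*t + 36 = 0, i.e. 3*(t - 3)*(t - 1)*(t + 4) = 0, at t = -4, 1, 3.
On [-4, 1] the curve lies above the axis; ∫[-4,1] (3*t^3 - 39*t + 36) dt = 1125/4, giving area 1125/4.
On [1, 3] the curve lies below the axis; ∫[1,3] (3*t^3 - 39*t + 36) dt = -24, giving area 24.
Total area = 1125/4 + 24 = 1221/4.

1221/4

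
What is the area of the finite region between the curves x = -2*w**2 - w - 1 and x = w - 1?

1/3

Both boundary curves give x as a function of w, so integrate with respect to w. Setting them equal: -2*w**2 - 2*w = 0, i.e. -2*w*(w + 1) = 0, so they meet at w = -1, 0.
For w in [-1, 0], x = -2*w**2 - w - 1 is on the right; area = ∫[-1,0] (-2*w**2 - 2*w) dw = 1/3.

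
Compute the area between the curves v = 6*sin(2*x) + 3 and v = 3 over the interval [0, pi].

The difference (6*sin(2*x) + 3) - (3) = 6*sin(2*x) changes sign at x = pi/2 inside [0, pi], so split the integral there.
∫[0,pi/2] (6*sin(2*x)) dx = 6.
∫[pi/2,pi] (6*sin(2*x)) dx = -6; the area of that piece is 6.
Total area = 6 + 6 = 12.

12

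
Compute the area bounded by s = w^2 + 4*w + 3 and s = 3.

32/3

Both boundary curves give s as a function of w, so integrate with respect to w. Setting them equal: w^2 + 4*w = 0, i.e. w*(w + 4) = 0, so they meet at w = -4, 0.
For w in [-4, 0], s = w^2 + 4*w + 3 is on the left; area = ∫[-4,0] (-(w^2 + 4*w)) dw = 32/3.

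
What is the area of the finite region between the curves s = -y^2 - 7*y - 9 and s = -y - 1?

Both boundary curves give s as a function of y, so integrate with respect to y. Setting them equal: -y^2 - 6*y - 8 = 0, i.e. -(y + 2)*(y + 4) = 0, so they meet at y = -4, -2.
For y in [-4, -2], s = -y^2 - 7*y - 9 is on the right; area = ∫[-4,-2] (-y^2 - 6*y - 8) dy = 4/3.

4/3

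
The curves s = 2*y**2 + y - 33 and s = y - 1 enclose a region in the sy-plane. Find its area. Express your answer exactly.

512/3

Both boundary curves give s as a function of y, so integrate with respect to y. Setting them equal: 2*y**2 - 32 = 0, i.e. 2*(y - 4)*(y + 4) = 0, so they meet at y = -4, 4.
For y in [-4, 4], s = 2*y**2 + y - 33 is on the left; area = ∫[-4,4] (-(2*y**2 - 32)) dy = 512/3.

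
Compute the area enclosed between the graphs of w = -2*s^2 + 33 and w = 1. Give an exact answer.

512/3

Set the curves equal: -2*s^2 + 33 = 1, so -2*s^2 + 32 = 0, which factors as -2*(s - 4)*(s + 4) = 0. The curves meet at s = -4, 4.
On [-4, 4], w = -2*s^2 + 33 is on top; that piece has area ∫[-4,4] (-2*s^2 + 32) ds = 512/3.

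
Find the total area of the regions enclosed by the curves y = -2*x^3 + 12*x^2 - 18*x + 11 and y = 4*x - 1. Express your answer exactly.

Set the curves equal: -2*x^3 + 12*x^2 - 18*x + 11 = 4*x - 1, so -2*x^3 + 12*x^2 - 22*x + 12 = 0, which factors as -2*(x - 3)*(x - 2)*(x - 1) = 0. The curves meet at x = 1, 2, 3.
On [1, 2], y = 4*x - 1 is on top; that piece has area ∫[1,2] (-(-2*x^3 + 12*x^2 - 22*x + 12)) dx = 1/2.
On [2, 3], y = -2*x^3 + 12*x^2 - 18*x + 11 is on top; that piece has area ∫[2,3] (-2*x^3 + 12*x^2 - 22*x + 12) dx = 1/2.
Total enclosed area = 1/2 + 1/2 = 1.

1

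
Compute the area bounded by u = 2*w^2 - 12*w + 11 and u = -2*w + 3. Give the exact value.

9

Both boundary curves give u as a function of w, so integrate with respect to w. Setting them equal: 2*w^2 - 10*w + 8 = 0, i.e. 2*(w - 4)*(w - 1) = 0, so they meet at w = 1, 4.
For w in [1, 4], u = 2*w^2 - 12*w + 11 is on the left; area = ∫[1,4] (-(2*w^2 - 10*w + 8)) dw = 9.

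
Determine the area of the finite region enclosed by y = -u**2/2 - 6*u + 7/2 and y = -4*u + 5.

Set the curves equal: -u**2/2 - 6*u + 7/2 = -4*u + 5, so -u**2/2 - 2*u - 3/2 = 0, which factors as -(u + 1)*(u + 3)/2 = 0. The curves meet at u = -3, -1.
On [-3, -1], y = -u**2/2 - 6*u + 7/2 is on top; that piece has area ∫[-3,-1] (-u**2/2 - 2*u - 3/2) du = 2/3.

2/3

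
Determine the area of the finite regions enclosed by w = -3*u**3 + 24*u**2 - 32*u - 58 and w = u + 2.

443/2

Set the curves equal: -3*u**3 + 24*u**2 - 32*u - 58 = u + 2, so -3*u**3 + 24*u**2 - 33*u - 60 = 0, which factors as -3*(u - 5)*(u - 4)*(u + 1) = 0. The curves meet at u = -1, 4, 5.
On [-1, 4], w = u + 2 is on top; that piece has area ∫[-1,4] (-(-3*u**3 + 24*u**2 - 33*u - 60)) du = 875/4.
On [4, 5], w = -3*u**3 + 24*u**2 - 32*u - 58 is on top; that piece has area ∫[4,5] (-3*u**3 + 24*u**2 - 33*u - 60) du = 11/4.
Total enclosed area = 875/4 + 11/4 = 443/2.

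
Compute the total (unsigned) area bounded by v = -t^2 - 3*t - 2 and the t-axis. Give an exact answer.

The curve meets the t-axis where -t^2 - 3*t - 2 = 0, i.e. -(t + 1)*(t + 2) = 0, at t = -2, -1.
On [-2, -1] the curve lies above the axis; ∫[-2,-1] (-t^2 - 3*t - 2) dt = 1/6, giving area 1/6.

1/6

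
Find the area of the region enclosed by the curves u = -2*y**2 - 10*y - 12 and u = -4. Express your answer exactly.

Both boundary curves give u as a function of y, so integrate with respect to y. Setting them equal: -2*y**2 - 10*y - 8 = 0, i.e. -2*(y + 1)*(y + 4) = 0, so they meet at y = -4, -1.
For y in [-4, -1], u = -2*y**2 - 10*y - 12 is on the right; area = ∫[-4,-1] (-2*y**2 - 10*y - 8) dy = 9.

9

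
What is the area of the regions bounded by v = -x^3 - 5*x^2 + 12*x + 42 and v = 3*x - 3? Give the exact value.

568/3

Set the curves equal: -x^3 - 5*x^2 + 12*x + 42 = 3*x - 3, so -x^3 - 5*x^2 + 9*x + 45 = 0, which factors as -(x - 3)*(x + 3)*(x + 5) = 0. The curves meet at x = -5, -3, 3.
On [-5, -3], v = 3*x - 3 is on top; that piece has area ∫[-5,-3] (-(-x^3 - 5*x^2 + 9*x + 45)) dx = 28/3.
On [-3, 3], v = -x^3 - 5*x^2 + 12*x + 42 is on top; that piece has area ∫[-3,3] (-x^3 - 5*x^2 + 9*x + 45) dx = 180.
Total enclosed area = 28/3 + 180 = 568/3.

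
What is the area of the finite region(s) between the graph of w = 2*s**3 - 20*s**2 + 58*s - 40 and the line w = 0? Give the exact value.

The curve meets the s-axis where 2*s**3 - 20*s**2 + 58*s - 40 = 0, i.e. 2*(s - 5)*(s - 4)*(s - 1) = 0, at s = 1, 4, 5.
On [1, 4] the curve lies above the axis; ∫[1,4] (2*s**3 - 20*s**2 + 58*s - 40) ds = 45/2, giving area 45/2.
On [4, 5] the curve lies below the axis; ∫[4,5] (2*s**3 - 20*s**2 + 58*s - 40) ds = -7/6, giving area 7/6.
Total area = 45/2 + 7/6 = 71/3.

71/3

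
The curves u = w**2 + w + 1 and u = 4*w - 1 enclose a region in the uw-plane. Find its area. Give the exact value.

1/6

Both boundary curves give u as a function of w, so integrate with respect to w. Setting them equal: w**2 - 3*w + 2 = 0, i.e. (w - 2)*(w - 1) = 0, so they meet at w = 1, 2.
For w in [1, 2], u = w**2 + w + 1 is on the left; area = ∫[1,2] (-(w**2 - 3*w + 2)) dw = 1/6.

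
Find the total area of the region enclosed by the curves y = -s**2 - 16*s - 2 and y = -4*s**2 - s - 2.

Set the curves equal: -s**2 - 16*s - 2 = -4*s**2 - s - 2, so 3*s**2 - 15*s = 0, which factors as 3*s*(s - 5) = 0. The curves meet at s = 0, 5.
On [0, 5], y = -4*s**2 - s - 2 is on top; that piece has area ∫[0,5] (-(3*s**2 - 15*s)) ds = 125/2.

125/2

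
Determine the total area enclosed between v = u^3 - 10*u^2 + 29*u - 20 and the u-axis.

The curve meets the u-axis where u^3 - 10*u^2 + 29*u - 20 = 0, i.e. (u - 5)*(u - 4)*(u - 1) = 0, at u = 1, 4, 5.
On [1, 4] the curve lies above the axis; ∫[1,4] (u^3 - 10*u^2 + 29*u - 20) du = 45/4, giving area 45/4.
On [4, 5] the curve lies below the axis; ∫[4,5] (u^3 - 10*u^2 + 29*u - 20) du = -7/12, giving area 7/12.
Total area = 45/4 + 7/12 = 71/6.

71/6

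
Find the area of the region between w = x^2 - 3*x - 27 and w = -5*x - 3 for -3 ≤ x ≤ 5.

The difference (x^2 - 3*x - 27) - (-5*x - 3) = x^2 + 2*x - 24 changes sign at x = 4 inside [-3, 5], so split the integral there.
∫[-3,4] (x^2 + 2*x - 24) dx = -392/3; the area of that piece is 392/3.
∫[4,5] (x^2 + 2*x - 24) dx = 16/3.
Total area = 392/3 + 16/3 = 136.

136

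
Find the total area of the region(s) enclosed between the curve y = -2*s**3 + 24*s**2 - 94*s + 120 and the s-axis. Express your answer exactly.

1

The curve meets the s-axis where -2*s**3 + 24*s**2 - 94*s + 120 = 0, i.e. -2*(s - 5)*(s - 4)*(s - 3) = 0, at s = 3, 4, 5.
On [3, 4] the curve lies below the axis; ∫[3,4] (-2*s**3 + 24*s**2 - 94*s + 120) ds = -1/2, giving area 1/2.
On [4, 5] the curve lies above the axis; ∫[4,5] (-2*s**3 + 24*s**2 - 94*s + 120) ds = 1/2, giving area 1/2.
Total area = 1/2 + 1/2 = 1.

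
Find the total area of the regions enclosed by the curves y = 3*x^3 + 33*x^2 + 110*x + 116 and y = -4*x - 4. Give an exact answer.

37/4

Set the curves equal: 3*x^3 + 33*x^2 + 110*x + 116 = -4*x - 4, so 3*x^3 + 33*x^2 + 114*x + 120 = 0, which factors as 3*(x + 2)*(x + 4)*(x + 5) = 0. The curves meet at x = -5, -4, -2.
On [-5, -4], y = 3*x^3 + 33*x^2 + 110*x + 116 is on top; that piece has area ∫[-5,-4] (3*x^3 + 33*x^2 + 114*x + 120) dx = 5/4.
On [-4, -2], y = -4*x - 4 is on top; that piece has area ∫[-4,-2] (-(3*x^3 + 33*x^2 + 114*x + 120)) dx = 8.
Total enclosed area = 5/4 + 8 = 37/4.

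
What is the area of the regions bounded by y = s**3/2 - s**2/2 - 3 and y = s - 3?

37/24

Set the curves equal: s**3/2 - s**2/2 - 3 = s - 3, so s**3/2 - s**2/2 - s = 0, which factors as s*(s - 2)*(s + 1)/2 = 0. The curves meet at s = -1, 0, 2.
On [-1, 0], y = s**3/2 - s**2/2 - 3 is on top; that piece has area ∫[-1,0] (s**3/2 - s**2/2 - s) ds = 5/24.
On [0, 2], y = s - 3 is on top; that piece has area ∫[0,2] (-(s**3/2 - s**2/2 - s)) ds = 4/3.
Total enclosed area = 5/24 + 4/3 = 37/24.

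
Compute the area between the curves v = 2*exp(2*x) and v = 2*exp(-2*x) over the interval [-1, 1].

The difference (2*exp(2*x)) - (2*exp(-2*x)) = 2*exp(2*x) - 2*exp(-2*x) changes sign at x = 0 inside [-1, 1], so split the integral there.
∫[-1,0] (2*exp(2*x) - 2*exp(-2*x)) dx = -exp(2) - exp(-2) + 2; the area of that piece is -2 + exp(-2) + exp(2).
∫[0,1] (2*exp(2*x) - 2*exp(-2*x)) dx = -2 + exp(-2) + exp(2).
Total area = (-2 + exp(-2) + exp(2)) + (-2 + exp(-2) + exp(2)) = -4 + 2*exp(-2) + 2*exp(2).

-4 + 2*exp(-2) + 2*exp(2)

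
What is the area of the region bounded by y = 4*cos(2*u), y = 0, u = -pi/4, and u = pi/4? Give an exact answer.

On [-pi/4, pi/4], (4*cos(2*u)) - (0) = 4*cos(2*u) is ≥ 0 throughout, so the area is a single integral of |4*cos(2*u)|.
∫[-pi/4,pi/4] (4*cos(2*u)) du = 4.

4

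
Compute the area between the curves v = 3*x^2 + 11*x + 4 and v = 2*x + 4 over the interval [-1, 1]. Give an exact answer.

9

The difference (3*x^2 + 11*x + 4) - (2*x + 4) = 3*x^2 + 9*x changes sign at x = 0 inside [-1, 1], so split the integral there.
∫[-1,0] (3*x^2 + 9*x) dx = -7/2; the area of that piece is 7/2.
∫[0,1] (3*x^2 + 9*x) dx = 11/2.
Total area = 7/2 + 11/2 = 9.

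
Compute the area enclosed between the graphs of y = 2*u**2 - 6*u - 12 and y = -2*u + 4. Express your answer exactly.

Set the curves equal: 2*u**2 - 6*u - 12 = -2*u + 4, so 2*u**2 - 4*u - 16 = 0, which factors as 2*(u - 4)*(u + 2) = 0. The curves meet at u = -2, 4.
On [-2, 4], y = -2*u + 4 is on top; that piece has area ∫[-2,4] (-(2*u**2 - 4*u - 16)) du = 72.

72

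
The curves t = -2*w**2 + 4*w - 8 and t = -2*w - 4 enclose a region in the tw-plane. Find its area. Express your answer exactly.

Both boundary curves give t as a function of w, so integrate with respect to w. Setting them equal: -2*w**2 + 6*w - 4 = 0, i.e. -2*(w - 2)*(w - 1) = 0, so they meet at w = 1, 2.
For w in [1, 2], t = -2*w**2 + 4*w - 8 is on the right; area = ∫[1,2] (-2*w**2 + 6*w - 4) dw = 1/3.

1/3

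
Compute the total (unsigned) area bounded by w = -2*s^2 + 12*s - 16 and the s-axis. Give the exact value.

The curve meets the s-axis where -2*s^2 + 12*s - 16 = 0, i.e. -2*(s - 4)*(s - 2) = 0, at s = 2, 4.
On [2, 4] the curve lies above the axis; ∫[2,4] (-2*s^2 + 12*s - 16) ds = 8/3, giving area 8/3.

8/3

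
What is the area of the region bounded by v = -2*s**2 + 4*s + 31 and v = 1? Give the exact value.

Set the curves equal: -2*s**2 + 4*s + 31 = 1, so -2*s**2 + 4*s + 30 = 0, which factors as -2*(s - 5)*(s + 3) = 0. The curves meet at s = -3, 5.
On [-3, 5], v = -2*s**2 + 4*s + 31 is on top; that piece has area ∫[-3,5] (-2*s**2 + 4*s + 30) ds = 512/3.

512/3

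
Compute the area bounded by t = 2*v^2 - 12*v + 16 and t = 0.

Both boundary curves give t as a function of v, so integrate with respect to v. Setting them equal: 2*v^2 - 12*v + 16 = 0, i.e. 2*(v - 4)*(v - 2) = 0, so they meet at v = 2, 4.
For v in [2, 4], t = 2*v^2 - 12*v + 16 is on the left; area = ∫[2,4] (-(2*v^2 - 12*v + 16)) dv = 8/3.

8/3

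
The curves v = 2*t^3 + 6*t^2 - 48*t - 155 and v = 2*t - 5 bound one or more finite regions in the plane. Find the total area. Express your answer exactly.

1048

Set the curves equal: 2*t^3 + 6*t^2 - 48*t - 155 = 2*t - 5, so 2*t^3 + 6*t^2 - 50*t - 150 = 0, which factors as 2*(t - 5)*(t + 3)*(t + 5) = 0. The curves meet at t = -5, -3, 5.
On [-5, -3], v = 2*t^3 + 6*t^2 - 48*t - 155 is on top; that piece has area ∫[-5,-3] (2*t^3 + 6*t^2 - 50*t - 150) dt = 24.
On [-3, 5], v = 2*t - 5 is on top; that piece has area ∫[-3,5] (-(2*t^3 + 6*t^2 - 50*t - 150)) dt = 1024.
Total enclosed area = 24 + 1024 = 1048.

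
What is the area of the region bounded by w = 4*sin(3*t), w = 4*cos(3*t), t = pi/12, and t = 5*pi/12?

On [pi/12, 5*pi/12], (4*sin(3*t)) - (4*cos(3*t)) = 4*sin(3*t) - 4*cos(3*t) is ≥ 0 throughout, so the area is a single integral of |4*sin(3*t) - 4*cos(3*t)|.
∫[pi/12,5*pi/12] (4*sin(3*t) - 4*cos(3*t)) dt = 8*sqrt(2)/3.

8*sqrt(2)/3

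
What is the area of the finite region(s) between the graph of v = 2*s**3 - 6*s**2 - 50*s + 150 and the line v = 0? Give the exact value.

1048

The curve meets the s-axis where 2*s**3 - 6*s**2 - 50*s + 150 = 0, i.e. 2*(s - 5)*(s - 3)*(s + 5) = 0, at s = -5, 3, 5.
On [-5, 3] the curve lies above the axis; ∫[-5,3] (2*s**3 - 6*s**2 - 50*s + 150) ds = 1024, giving area 1024.
On [3, 5] the curve lies below the axis; ∫[3,5] (2*s**3 - 6*s**2 - 50*s + 150) ds = -24, giving area 24.
Total area = 1024 + 24 = 1048.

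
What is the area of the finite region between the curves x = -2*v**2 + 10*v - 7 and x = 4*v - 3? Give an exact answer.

Both boundary curves give x as a function of v, so integrate with respect to v. Setting them equal: -2*v**2 + 6*v - 4 = 0, i.e. -2*(v - 2)*(v - 1) = 0, so they meet at v = 1, 2.
For v in [1, 2], x = -2*v**2 + 10*v - 7 is on the right; area = ∫[1,2] (-2*v**2 + 6*v - 4) dv = 1/3.

1/3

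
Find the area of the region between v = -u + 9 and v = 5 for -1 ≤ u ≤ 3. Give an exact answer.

On [-1, 3], (-u + 9) - (5) = -u + 4 is ≥ 0 throughout, so the area is a single integral of |-u + 4|.
∫[-1,3] (-u + 4) du = 12.

12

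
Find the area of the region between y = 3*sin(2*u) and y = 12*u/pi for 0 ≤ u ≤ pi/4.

On [0, pi/4], (3*sin(2*u)) - (12*u/pi) = -12*u/pi + 3*sin(2*u) is ≥ 0 throughout, so the area is a single integral of |-12*u/pi + 3*sin(2*u)|.
∫[0,pi/4] (-12*u/pi + 3*sin(2*u)) du = 3/2 - 3*pi/8.

3/2 - 3*pi/8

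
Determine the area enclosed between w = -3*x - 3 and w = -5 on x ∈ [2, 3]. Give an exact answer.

11/2

On [2, 3], (-3*x - 3) - (-5) = -3*x + 2 is ≤ 0 throughout, so the area is a single integral of |-3*x + 2|.
∫[2,3] (-3*x + 2) dx = -11/2; the area of that piece is 11/2.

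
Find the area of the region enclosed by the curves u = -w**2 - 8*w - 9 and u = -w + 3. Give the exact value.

1/6

Both boundary curves give u as a function of w, so integrate with respect to w. Setting them equal: -w**2 - 7*w - 12 = 0, i.e. -(w + 3)*(w + 4) = 0, so they meet at w = -4, -3.
For w in [-4, -3], u = -w**2 - 8*w - 9 is on the right; area = ∫[-4,-3] (-w**2 - 7*w - 12) dw = 1/6.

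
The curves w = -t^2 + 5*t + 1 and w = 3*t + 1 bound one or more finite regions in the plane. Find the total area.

4/3

Set the curves equal: -t^2 + 5*t + 1 = 3*t + 1, so -t^2 + 2*t = 0, which factors as -t*(t - 2) = 0. The curves meet at t = 0, 2.
On [0, 2], w = -t^2 + 5*t + 1 is on top; that piece has area ∫[0,2] (-t^2 + 2*t) dt = 4/3.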